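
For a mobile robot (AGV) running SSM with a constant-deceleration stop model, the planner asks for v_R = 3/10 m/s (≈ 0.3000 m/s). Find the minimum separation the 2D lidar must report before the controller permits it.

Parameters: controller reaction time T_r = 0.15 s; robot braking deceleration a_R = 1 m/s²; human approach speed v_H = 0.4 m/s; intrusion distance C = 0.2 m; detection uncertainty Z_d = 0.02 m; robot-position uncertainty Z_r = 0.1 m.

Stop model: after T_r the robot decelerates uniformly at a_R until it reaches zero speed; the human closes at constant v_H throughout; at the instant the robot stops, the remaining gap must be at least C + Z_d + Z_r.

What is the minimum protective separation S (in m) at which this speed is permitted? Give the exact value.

stop time T_s = (3/10)/1 = 0.3000 s
reaction-phase robot travel = 0.3000·0.1500 = 0.0450 m
robot under decel: 0.3000²/(2·1.0000) = 0.0450 m
human closes 0.4000·0.4500 = 0.1800 m
margins: 0.2000+0.0200+0.1000 = 0.3200 m
S_min ≈ 0.0450+0.0450+0.1800+0.3200  ⇒  S_min = 59/100 m

S_min = 59/100 m = 0.5900 m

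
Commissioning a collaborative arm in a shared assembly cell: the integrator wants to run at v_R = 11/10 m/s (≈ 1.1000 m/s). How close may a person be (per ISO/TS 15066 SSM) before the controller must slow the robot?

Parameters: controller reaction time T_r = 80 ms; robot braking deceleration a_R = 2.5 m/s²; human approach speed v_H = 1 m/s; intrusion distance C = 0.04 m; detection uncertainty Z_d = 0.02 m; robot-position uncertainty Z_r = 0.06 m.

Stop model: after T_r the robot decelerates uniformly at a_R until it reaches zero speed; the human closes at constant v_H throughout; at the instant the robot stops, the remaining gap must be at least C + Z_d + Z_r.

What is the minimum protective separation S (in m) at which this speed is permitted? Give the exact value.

S_min = 97/100 m = 0.9700 m

stop time T_s = (11/10)/(5/2) = 0.4400 s
reaction-phase robot travel = 1.1000·0.0800 = 0.0880 m
robot under decel: 1.1000²/(2·2.5000) = 0.2420 m
human over T_r+T_s: 1.0000·(0.0800+0.4400) = 0.5200 m
C+Z_d+Z_r = 0.0400+0.0200+0.0600 = 0.1200 m
S_min ≈ 0.0880+0.2420+0.5200+0.1200  ⇒  S_min = 97/100 m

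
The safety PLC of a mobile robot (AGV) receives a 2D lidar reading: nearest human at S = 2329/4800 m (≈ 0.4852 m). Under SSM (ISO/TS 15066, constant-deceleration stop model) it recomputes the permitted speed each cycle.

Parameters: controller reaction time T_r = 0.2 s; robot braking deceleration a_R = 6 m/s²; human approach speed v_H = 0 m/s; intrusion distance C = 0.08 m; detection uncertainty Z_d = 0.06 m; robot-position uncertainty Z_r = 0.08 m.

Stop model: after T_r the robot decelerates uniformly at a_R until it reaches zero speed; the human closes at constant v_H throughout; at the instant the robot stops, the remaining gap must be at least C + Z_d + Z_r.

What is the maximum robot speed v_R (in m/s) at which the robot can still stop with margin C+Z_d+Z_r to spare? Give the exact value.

quadratic (1/12)·v² + (1/5)·v + (-1273/4800) = 0
  disc = (1/5)² − 4·(1/12)·(-1273/4800) = 1849/14400 ; √disc = 43/120
  v_R = (−(1/5) + 43/120) / (2·(1/12)) = 19/20 m/s
check:
stop time T_s = (19/20)/6 = 0.1583 s
robot covers v_R·T_r = 0.9500·0.2000 = 0.1900 m before braking
robot under decel: 0.9500²/(2·6.0000) = 0.0752 m
human closes 0.0000·0.3583 = 0.0000 m
margins: 0.0800+0.0600+0.0800 = 0.2200 m
sum ≈ 0.1900+0.0752+0.0000+0.2200 ≈ 0.4852 m = S ✓

v_R_max = 19/20 m/s = 0.9500 m/s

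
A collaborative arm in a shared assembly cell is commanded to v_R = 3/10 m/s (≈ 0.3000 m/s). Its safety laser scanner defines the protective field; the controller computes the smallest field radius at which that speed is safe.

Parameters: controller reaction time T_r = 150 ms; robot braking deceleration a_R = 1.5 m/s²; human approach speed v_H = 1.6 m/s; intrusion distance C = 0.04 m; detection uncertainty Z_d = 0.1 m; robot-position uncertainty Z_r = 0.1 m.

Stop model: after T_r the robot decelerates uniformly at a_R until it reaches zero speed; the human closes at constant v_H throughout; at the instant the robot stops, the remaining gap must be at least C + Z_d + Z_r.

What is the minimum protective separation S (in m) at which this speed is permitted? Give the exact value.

T_s = v_R/a_R = (3/10)/(3/2) = 0.2000 s
robot covers v_R·T_r = 0.3000·0.1500 = 0.0450 m before braking
braking distance = 0.3000²/(2·1.5000) = 0.0300 m
human closes 1.6000·0.3500 = 0.5600 m
margins: 0.0400+0.1000+0.1000 = 0.2400 m
S_min ≈ 0.0450+0.0300+0.5600+0.2400  ⇒  S_min = 7/8 m

S_min = 7/8 m = 0.8750 m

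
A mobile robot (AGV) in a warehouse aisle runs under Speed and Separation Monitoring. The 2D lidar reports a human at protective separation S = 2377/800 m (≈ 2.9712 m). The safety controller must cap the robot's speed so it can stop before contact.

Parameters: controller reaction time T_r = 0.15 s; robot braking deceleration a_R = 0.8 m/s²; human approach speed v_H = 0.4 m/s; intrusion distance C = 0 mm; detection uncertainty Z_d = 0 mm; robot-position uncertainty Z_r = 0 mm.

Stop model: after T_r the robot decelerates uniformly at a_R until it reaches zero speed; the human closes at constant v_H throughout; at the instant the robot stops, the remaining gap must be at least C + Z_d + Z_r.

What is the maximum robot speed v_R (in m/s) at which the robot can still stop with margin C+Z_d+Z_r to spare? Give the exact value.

at the boundary: (5/8)·v² + (13/20)·v + (-2329/800) = 0
  disc = (13/20)² − 4·(5/8)·(-2329/800) = 12321/1600 ; √disc = 111/40
  v_R = (−(13/20) + 111/40) / (2·(5/8)) = 17/10 m/s
check:
T_s = v_R/a_R = (17/10)/(4/5) = 2.1250 s
robot in T_r: 1.7000·0.1500 = 0.2550 m
braking distance = 1.7000²/(2·0.8000) = 1.8062 m
person approaches 0.4000·(0.1500+2.1250) = 0.9100 m
C+Z_d+Z_r = 0.0000+0.0000+0.0000 = 0.0000 m
sum ≈ 0.2550+1.8062+0.9100+0.0000 ≈ 2.9712 m = S ✓

v_R_max = 17/10 m/s = 1.7000 m/s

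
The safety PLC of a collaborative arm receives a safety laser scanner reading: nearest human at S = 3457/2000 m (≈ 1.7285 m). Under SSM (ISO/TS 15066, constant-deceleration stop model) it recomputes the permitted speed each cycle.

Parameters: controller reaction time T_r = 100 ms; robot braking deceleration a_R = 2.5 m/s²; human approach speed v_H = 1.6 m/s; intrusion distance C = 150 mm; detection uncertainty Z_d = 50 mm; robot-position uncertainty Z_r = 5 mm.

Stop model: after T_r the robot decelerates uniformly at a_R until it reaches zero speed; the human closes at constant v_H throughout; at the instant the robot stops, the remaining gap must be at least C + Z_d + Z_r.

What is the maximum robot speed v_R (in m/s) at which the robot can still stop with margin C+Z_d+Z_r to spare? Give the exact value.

collect terms ⇒ (1/5)·v_R² + (37/50)·v_R + (-2727/2000) = 0
  disc = (37/50)² − 4·(1/5)·(-2727/2000) = 1024/625 ; √disc = 32/25
  v_R = (−(37/50) + 32/25) / (2·(1/5)) = 27/20 m/s
check:
braking lasts T_s = (27/20)/(5/2) = 0.5400 s
robot in T_r: 1.3500·0.1000 = 0.1350 m
braking distance = 1.3500²/(2·2.5000) = 0.3645 m
person approaches 1.6000·(0.1000+0.5400) = 1.0240 m
C+Z_d+Z_r = 0.1500+0.0500+0.0050 = 0.2050 m
sum ≈ 0.1350+0.3645+1.0240+0.2050 ≈ 1.7285 m = S ✓

v_R_max = 27/20 m/s = 1.3500 m/s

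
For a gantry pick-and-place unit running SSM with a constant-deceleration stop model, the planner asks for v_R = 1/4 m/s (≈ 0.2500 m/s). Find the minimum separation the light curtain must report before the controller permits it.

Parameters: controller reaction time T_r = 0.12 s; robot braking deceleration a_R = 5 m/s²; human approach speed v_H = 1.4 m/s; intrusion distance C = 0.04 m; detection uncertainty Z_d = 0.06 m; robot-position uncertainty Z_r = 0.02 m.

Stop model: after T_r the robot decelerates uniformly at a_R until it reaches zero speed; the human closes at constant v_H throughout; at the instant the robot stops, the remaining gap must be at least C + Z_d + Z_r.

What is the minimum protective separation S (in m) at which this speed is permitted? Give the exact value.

S_min = 1577/4000 m = 0.3942 m

braking lasts T_s = (1/4)/5 = 0.0500 s
robot in T_r: 0.2500·0.1200 = 0.0300 m
braking distance = 0.2500²/(2·5.0000) = 0.0063 m
human closes 1.4000·0.1700 = 0.2380 m
margins: 0.0400+0.0600+0.0200 = 0.1200 m
S_min ≈ 0.0300+0.0063+0.2380+0.1200  ⇒  S_min = 1577/4000 m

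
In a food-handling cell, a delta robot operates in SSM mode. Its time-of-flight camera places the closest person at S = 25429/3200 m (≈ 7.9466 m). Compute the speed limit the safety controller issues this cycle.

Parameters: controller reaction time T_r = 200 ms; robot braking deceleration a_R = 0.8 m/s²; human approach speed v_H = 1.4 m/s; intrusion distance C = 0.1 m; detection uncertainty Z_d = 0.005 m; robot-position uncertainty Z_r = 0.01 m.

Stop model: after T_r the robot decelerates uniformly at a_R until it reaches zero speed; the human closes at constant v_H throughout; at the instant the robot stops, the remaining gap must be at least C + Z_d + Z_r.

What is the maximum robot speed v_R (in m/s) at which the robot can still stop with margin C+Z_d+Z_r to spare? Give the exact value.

quadratic (5/8)·v² + (39/20)·v + (-4833/640) = 0
  disc = (39/20)² − 4·(5/8)·(-4833/640) = 145161/6400 ; √disc = 381/80
  v_R = (−(39/20) + 381/80) / (2·(5/8)) = 9/4 m/s
check:
T_s = v_R/a_R = (9/4)/(4/5) = 2.8125 s
robot in T_r: 2.2500·0.2000 = 0.4500 m
braking distance = 2.2500²/(2·0.8000) = 3.1641 m
human over T_r+T_s: 1.4000·(0.2000+2.8125) = 4.2175 m
residual clearance needed = 0.1000+0.0050+0.0100 = 0.1150 m
sum ≈ 0.4500+3.1641+4.2175+0.1150 ≈ 7.9466 m = S ✓

v_R_max = 9/4 m/s = 2.2500 m/s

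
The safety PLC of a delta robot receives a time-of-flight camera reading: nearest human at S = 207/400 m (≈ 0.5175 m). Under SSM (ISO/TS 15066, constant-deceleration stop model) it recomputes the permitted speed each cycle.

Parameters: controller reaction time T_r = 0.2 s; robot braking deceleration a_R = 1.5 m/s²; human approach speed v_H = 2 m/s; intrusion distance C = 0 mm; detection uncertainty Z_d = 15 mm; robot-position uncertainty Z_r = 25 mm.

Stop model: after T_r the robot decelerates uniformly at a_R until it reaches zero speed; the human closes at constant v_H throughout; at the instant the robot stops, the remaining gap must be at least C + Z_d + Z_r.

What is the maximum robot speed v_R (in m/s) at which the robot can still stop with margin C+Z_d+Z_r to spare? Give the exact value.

v_R_max = 1/20 m/s = 0.0500 m/s

collect terms ⇒ (1/3)·v_R² + (23/15)·v_R + (-31/400) = 0
  disc = (23/15)² − 4·(1/3)·(-31/400) = 2209/900 ; √disc = 47/30
  v_R = (−(23/15) + 47/30) / (2·(1/3)) = 1/20 m/s
check:
braking lasts T_s = (1/20)/(3/2) = 0.0333 s
robot covers v_R·T_r = 0.0500·0.2000 = 0.0100 m before braking
robot covers 0.0500·0.0333 − ½·1.5000·0.0333² = 0.0008 m while stopping
person approaches 2.0000·(0.2000+0.0333) = 0.4667 m
residual clearance needed = 0.0000+0.0150+0.0250 = 0.0400 m
sum ≈ 0.0100+0.0008+0.4667+0.0400 ≈ 0.5175 m = S ✓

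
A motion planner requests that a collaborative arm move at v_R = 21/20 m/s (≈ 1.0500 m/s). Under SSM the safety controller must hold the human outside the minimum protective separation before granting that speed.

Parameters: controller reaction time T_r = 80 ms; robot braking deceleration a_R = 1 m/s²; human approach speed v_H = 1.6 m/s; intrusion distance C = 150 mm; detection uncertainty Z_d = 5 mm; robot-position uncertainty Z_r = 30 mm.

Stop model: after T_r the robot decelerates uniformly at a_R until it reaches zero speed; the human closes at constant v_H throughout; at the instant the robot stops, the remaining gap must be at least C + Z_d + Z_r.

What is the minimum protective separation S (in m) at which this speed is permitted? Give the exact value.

S_min = 10513/4000 m = 2.6282 m

braking lasts T_s = (21/20)/1 = 1.0500 s
reaction-phase robot travel = 1.0500·0.0800 = 0.0840 m
robot covers 1.0500·1.0500 − ½·1.0000·1.0500² = 0.5513 m while stopping
human over T_r+T_s: 1.6000·(0.0800+1.0500) = 1.8080 m
C+Z_d+Z_r = 0.1500+0.0050+0.0300 = 0.1850 m
S_min ≈ 0.0840+0.5513+1.8080+0.1850  ⇒  S_min = 10513/4000 m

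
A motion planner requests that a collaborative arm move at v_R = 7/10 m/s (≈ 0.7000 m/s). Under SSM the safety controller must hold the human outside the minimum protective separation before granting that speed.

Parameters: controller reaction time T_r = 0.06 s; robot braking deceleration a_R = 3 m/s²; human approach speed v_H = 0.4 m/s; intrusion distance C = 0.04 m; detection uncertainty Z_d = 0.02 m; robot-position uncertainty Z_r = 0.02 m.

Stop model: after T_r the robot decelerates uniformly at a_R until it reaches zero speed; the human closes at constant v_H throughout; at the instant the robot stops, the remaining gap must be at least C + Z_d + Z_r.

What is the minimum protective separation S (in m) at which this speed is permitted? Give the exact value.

S_min = 321/1000 m = 0.3210 m

T_s = v_R/a_R = (7/10)/3 = 0.2333 s
reaction-phase robot travel = 0.7000·0.0600 = 0.0420 m
robot under decel: 0.7000²/(2·3.0000) = 0.0817 m
person approaches 0.4000·(0.0600+0.2333) = 0.1173 m
margins: 0.0400+0.0200+0.0200 = 0.0800 m
S_min ≈ 0.0420+0.0817+0.1173+0.0800  ⇒  S_min = 321/1000 m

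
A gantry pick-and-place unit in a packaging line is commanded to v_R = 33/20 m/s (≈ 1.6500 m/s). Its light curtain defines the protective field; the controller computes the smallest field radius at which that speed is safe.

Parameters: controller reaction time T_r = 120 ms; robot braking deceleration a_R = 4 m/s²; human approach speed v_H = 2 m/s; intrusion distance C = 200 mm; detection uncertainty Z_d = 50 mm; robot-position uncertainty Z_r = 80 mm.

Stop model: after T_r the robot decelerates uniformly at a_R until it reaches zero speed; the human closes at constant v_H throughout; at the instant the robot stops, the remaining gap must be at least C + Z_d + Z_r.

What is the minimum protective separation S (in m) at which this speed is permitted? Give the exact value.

T_s = v_R/a_R = (33/20)/4 = 0.4125 s
robot in T_r: 1.6500·0.1200 = 0.1980 m
robot covers 1.6500·0.4125 − ½·4.0000·0.4125² = 0.3403 m while stopping
person approaches 2.0000·(0.1200+0.4125) = 1.0650 m
margins: 0.2000+0.0500+0.0800 = 0.3300 m
S_min ≈ 0.1980+0.3403+1.0650+0.3300  ⇒  S_min = 30933/16000 m

S_min = 30933/16000 m = 1.9333 m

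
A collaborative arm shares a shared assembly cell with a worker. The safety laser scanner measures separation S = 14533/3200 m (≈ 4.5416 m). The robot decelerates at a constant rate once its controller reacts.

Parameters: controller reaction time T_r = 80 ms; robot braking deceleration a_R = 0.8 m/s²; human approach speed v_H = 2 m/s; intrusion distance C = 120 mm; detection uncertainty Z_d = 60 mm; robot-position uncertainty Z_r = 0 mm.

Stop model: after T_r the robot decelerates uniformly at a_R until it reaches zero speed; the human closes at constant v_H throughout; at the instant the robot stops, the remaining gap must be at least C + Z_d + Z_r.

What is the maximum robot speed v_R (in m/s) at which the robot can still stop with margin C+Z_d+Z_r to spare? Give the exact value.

v_R_max = 5/4 m/s = 1.2500 m/s

at the boundary: (5/8)·v² + (129/50)·v + (-2689/640) = 0
  disc = (129/50)² − 4·(5/8)·(-2689/640) = 2745649/160000 ; √disc = 1657/400
  v_R = (−(129/50) + 1657/400) / (2·(5/8)) = 5/4 m/s
check:
braking lasts T_s = (5/4)/(4/5) = 1.5625 s
reaction-phase robot travel = 1.2500·0.0800 = 0.1000 m
robot under decel: 1.2500²/(2·0.8000) = 0.9766 m
person approaches 2.0000·(0.0800+1.5625) = 3.2850 m
C+Z_d+Z_r = 0.1200+0.0600+0.0000 = 0.1800 m
sum ≈ 0.1000+0.9766+3.2850+0.1800 ≈ 4.5416 m = S ✓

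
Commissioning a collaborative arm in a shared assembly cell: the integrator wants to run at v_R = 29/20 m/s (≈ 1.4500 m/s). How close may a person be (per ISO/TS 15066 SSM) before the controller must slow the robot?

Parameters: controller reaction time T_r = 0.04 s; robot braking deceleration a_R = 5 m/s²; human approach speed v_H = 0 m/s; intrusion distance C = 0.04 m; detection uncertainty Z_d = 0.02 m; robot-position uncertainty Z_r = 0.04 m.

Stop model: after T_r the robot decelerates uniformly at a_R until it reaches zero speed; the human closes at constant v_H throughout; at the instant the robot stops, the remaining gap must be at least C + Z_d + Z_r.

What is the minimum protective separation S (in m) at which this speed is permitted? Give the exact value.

T_s = v_R/a_R = (29/20)/5 = 0.2900 s
robot covers v_R·T_r = 1.4500·0.0400 = 0.0580 m before braking
robot covers 1.4500·0.2900 − ½·5.0000·0.2900² = 0.2102 m while stopping
human over T_r+T_s: 0.0000·(0.0400+0.2900) = 0.0000 m
residual clearance needed = 0.0400+0.0200+0.0400 = 0.1000 m
S_min ≈ 0.0580+0.2102+0.0000+0.1000  ⇒  S_min = 1473/4000 m

S_min = 1473/4000 m = 0.3683 m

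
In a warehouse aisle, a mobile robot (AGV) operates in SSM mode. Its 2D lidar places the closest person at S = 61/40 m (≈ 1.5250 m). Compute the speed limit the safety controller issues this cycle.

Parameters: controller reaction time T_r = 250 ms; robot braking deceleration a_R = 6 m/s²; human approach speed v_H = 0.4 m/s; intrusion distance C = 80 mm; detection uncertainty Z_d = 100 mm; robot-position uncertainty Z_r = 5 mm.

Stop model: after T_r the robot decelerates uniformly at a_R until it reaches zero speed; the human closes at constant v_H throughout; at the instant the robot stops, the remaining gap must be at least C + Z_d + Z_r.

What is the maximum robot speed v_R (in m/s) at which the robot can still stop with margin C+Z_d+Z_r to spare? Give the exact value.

v_R_max = 12/5 m/s = 2.4000 m/s

collect terms ⇒ (1/12)·v_R² + (19/60)·v_R + (-31/25) = 0
  disc = (19/60)² − 4·(1/12)·(-31/25) = 1849/3600 ; √disc = 43/60
  v_R = (−(19/60) + 43/60) / (2·(1/12)) = 12/5 m/s
check:
T_s = v_R/a_R = (12/5)/6 = 0.4000 s
robot in T_r: 2.4000·0.2500 = 0.6000 m
robot covers 2.4000·0.4000 − ½·6.0000·0.4000² = 0.4800 m while stopping
human over T_r+T_s: 0.4000·(0.2500+0.4000) = 0.2600 m
residual clearance needed = 0.0800+0.1000+0.0050 = 0.1850 m
sum ≈ 0.6000+0.4800+0.2600+0.1850 ≈ 1.5250 m = S ✓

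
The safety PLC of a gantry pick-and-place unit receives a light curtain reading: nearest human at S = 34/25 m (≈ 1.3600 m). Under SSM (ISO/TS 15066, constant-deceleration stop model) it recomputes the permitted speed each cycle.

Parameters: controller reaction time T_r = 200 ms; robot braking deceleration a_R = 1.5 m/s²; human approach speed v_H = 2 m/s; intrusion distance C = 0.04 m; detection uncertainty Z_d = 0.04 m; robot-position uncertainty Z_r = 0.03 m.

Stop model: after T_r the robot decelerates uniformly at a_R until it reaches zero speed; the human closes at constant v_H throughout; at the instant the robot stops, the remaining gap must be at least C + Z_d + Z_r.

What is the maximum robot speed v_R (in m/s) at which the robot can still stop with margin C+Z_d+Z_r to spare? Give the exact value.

at the boundary: (1/3)·v² + (23/15)·v + (-17/20) = 0
  disc = (23/15)² − 4·(1/3)·(-17/20) = 784/225 ; √disc = 28/15
  v_R = (−(23/15) + 28/15) / (2·(1/3)) = 1/2 m/s
check:
braking lasts T_s = (1/2)/(3/2) = 0.3333 s
reaction-phase robot travel = 0.5000·0.2000 = 0.1000 m
braking distance = 0.5000²/(2·1.5000) = 0.0833 m
human closes 2.0000·0.5333 = 1.0667 m
C+Z_d+Z_r = 0.0400+0.0400+0.0300 = 0.1100 m
sum ≈ 0.1000+0.0833+1.0667+0.1100 ≈ 1.3600 m = S ✓

v_R_max = 1/2 m/s = 0.5000 m/s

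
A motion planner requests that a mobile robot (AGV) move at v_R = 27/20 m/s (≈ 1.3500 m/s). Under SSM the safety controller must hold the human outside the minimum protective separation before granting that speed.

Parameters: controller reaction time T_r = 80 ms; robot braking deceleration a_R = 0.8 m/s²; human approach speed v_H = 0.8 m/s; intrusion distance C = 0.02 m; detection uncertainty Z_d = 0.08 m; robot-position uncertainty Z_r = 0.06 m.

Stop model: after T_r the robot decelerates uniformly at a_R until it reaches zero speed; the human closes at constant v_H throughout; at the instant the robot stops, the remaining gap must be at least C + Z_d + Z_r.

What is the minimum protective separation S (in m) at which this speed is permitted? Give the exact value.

braking lasts T_s = (27/20)/(4/5) = 1.6875 s
robot in T_r: 1.3500·0.0800 = 0.1080 m
robot covers 1.3500·1.6875 − ½·0.8000·1.6875² = 1.1391 m while stopping
person approaches 0.8000·(0.0800+1.6875) = 1.4140 m
margins: 0.0200+0.0800+0.0600 = 0.1600 m
S_min ≈ 0.1080+1.1391+1.4140+0.1600  ⇒  S_min = 45137/16000 m

S_min = 45137/16000 m = 2.8211 m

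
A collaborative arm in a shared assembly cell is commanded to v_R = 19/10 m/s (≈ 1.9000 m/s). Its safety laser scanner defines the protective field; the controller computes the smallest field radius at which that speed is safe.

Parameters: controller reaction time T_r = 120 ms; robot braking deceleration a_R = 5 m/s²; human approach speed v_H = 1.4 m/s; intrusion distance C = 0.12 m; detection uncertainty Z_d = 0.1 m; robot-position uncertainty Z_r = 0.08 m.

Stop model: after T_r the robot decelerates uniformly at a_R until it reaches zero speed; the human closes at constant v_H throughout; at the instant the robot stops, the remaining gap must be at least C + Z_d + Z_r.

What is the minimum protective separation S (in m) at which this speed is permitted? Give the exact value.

S_min = 1589/1000 m = 1.5890 m

stop time T_s = (19/10)/5 = 0.3800 s
reaction-phase robot travel = 1.9000·0.1200 = 0.2280 m
robot covers 1.9000·0.3800 − ½·5.0000·0.3800² = 0.3610 m while stopping
human closes 1.4000·0.5000 = 0.7000 m
C+Z_d+Z_r = 0.1200+0.1000+0.0800 = 0.3000 m
S_min ≈ 0.2280+0.3610+0.7000+0.3000  ⇒  S_min = 1589/1000 m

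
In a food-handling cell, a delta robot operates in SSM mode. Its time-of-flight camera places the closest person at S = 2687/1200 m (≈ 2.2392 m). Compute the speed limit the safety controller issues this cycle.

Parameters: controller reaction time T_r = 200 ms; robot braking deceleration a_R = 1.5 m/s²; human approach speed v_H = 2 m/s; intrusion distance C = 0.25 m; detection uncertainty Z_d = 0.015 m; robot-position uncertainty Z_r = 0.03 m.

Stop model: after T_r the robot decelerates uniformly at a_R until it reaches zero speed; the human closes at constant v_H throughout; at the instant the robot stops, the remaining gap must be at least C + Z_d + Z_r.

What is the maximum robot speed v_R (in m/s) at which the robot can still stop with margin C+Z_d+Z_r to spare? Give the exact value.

v_R_max = 17/20 m/s = 0.8500 m/s

at the boundary: (1/3)·v² + (23/15)·v + (-1853/1200) = 0
  disc = (23/15)² − 4·(1/3)·(-1853/1200) = 441/100 ; √disc = 21/10
  v_R = (−(23/15) + 21/10) / (2·(1/3)) = 17/20 m/s
check:
braking lasts T_s = (17/20)/(3/2) = 0.5667 s
reaction-phase robot travel = 0.8500·0.2000 = 0.1700 m
braking distance = 0.8500²/(2·1.5000) = 0.2408 m
person approaches 2.0000·(0.2000+0.5667) = 1.5333 m
margins: 0.2500+0.0150+0.0300 = 0.2950 m
sum ≈ 0.1700+0.2408+1.5333+0.2950 ≈ 2.2392 m = S ✓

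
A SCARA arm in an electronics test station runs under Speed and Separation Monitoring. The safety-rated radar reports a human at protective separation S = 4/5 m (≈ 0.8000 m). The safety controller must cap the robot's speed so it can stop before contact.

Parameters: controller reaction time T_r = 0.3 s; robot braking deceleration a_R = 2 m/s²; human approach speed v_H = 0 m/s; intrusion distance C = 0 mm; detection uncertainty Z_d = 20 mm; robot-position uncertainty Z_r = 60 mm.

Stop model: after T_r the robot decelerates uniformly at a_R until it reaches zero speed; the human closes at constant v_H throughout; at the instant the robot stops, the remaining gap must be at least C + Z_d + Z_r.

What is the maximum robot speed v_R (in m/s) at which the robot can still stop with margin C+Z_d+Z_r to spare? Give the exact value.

v_R_max = 6/5 m/s = 1.2000 m/s

at the boundary: (1/4)·v² + (3/10)·v + (-18/25) = 0
  disc = (3/10)² − 4·(1/4)·(-18/25) = 81/100 ; √disc = 9/10
  v_R = (−(3/10) + 9/10) / (2·(1/4)) = 6/5 m/s
check:
braking lasts T_s = (6/5)/2 = 0.6000 s
robot in T_r: 1.2000·0.3000 = 0.3600 m
robot under decel: 1.2000²/(2·2.0000) = 0.3600 m
human closes 0.0000·0.9000 = 0.0000 m
C+Z_d+Z_r = 0.0000+0.0200+0.0600 = 0.0800 m
sum ≈ 0.3600+0.3600+0.0000+0.0800 ≈ 0.8000 m = S ✓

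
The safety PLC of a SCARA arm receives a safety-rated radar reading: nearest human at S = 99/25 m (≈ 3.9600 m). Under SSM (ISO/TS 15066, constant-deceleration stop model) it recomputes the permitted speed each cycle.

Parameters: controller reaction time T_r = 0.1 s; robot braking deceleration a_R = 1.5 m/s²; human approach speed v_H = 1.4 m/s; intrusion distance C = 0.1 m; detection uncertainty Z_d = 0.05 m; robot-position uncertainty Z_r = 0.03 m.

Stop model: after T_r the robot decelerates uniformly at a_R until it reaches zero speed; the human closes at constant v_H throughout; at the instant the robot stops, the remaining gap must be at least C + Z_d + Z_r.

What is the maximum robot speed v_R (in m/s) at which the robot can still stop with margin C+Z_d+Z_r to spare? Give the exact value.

at the boundary: (1/3)·v² + (31/30)·v + (-91/25) = 0
  disc = (31/30)² − 4·(1/3)·(-91/25) = 5329/900 ; √disc = 73/30
  v_R = (−(31/30) + 73/30) / (2·(1/3)) = 21/10 m/s
check:
stop time T_s = (21/10)/(3/2) = 1.4000 s
robot in T_r: 2.1000·0.1000 = 0.2100 m
robot under decel: 2.1000²/(2·1.5000) = 1.4700 m
person approaches 1.4000·(0.1000+1.4000) = 2.1000 m
C+Z_d+Z_r = 0.1000+0.0500+0.0300 = 0.1800 m
sum ≈ 0.2100+1.4700+2.1000+0.1800 ≈ 3.9600 m = S ✓

v_R_max = 21/10 m/s = 2.1000 m/s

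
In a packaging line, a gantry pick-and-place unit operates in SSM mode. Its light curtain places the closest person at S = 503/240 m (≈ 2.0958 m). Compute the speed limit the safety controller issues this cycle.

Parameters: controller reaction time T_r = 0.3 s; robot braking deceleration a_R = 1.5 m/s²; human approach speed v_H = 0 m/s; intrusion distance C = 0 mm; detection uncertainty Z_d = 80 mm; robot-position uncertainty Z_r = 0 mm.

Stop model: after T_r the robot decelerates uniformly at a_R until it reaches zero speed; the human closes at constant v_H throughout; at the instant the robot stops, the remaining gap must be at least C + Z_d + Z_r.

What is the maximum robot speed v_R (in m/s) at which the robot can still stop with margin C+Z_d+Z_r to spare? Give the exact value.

quadratic (1/3)·v² + (3/10)·v + (-2419/1200) = 0
  disc = (3/10)² − 4·(1/3)·(-2419/1200) = 25/9 ; √disc = 5/3
  v_R = (−(3/10) + 5/3) / (2·(1/3)) = 41/20 m/s
check:
braking lasts T_s = (41/20)/(3/2) = 1.3667 s
reaction-phase robot travel = 2.0500·0.3000 = 0.6150 m
robot covers 2.0500·1.3667 − ½·1.5000·1.3667² = 1.4008 m while stopping
human closes 0.0000·1.6667 = 0.0000 m
C+Z_d+Z_r = 0.0000+0.0800+0.0000 = 0.0800 m
sum ≈ 0.6150+1.4008+0.0000+0.0800 ≈ 2.0958 m = S ✓

v_R_max = 41/20 m/s = 2.0500 m/s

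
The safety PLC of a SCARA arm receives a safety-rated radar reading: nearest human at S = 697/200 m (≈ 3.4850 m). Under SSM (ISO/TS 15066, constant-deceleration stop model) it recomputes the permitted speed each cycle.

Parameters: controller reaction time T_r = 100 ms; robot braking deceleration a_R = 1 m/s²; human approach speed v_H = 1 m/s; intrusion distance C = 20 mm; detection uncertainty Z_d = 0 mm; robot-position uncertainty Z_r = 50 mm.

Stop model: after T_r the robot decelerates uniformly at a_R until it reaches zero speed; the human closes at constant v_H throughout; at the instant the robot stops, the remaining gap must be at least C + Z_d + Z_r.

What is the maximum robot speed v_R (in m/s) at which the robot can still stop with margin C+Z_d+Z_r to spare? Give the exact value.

v_R_max = 17/10 m/s = 1.7000 m/s

at the boundary: (1/2)·v² + (11/10)·v + (-663/200) = 0
  disc = (11/10)² − 4·(1/2)·(-663/200) = 196/25 ; √disc = 14/5
  v_R = (−(11/10) + 14/5) / (2·(1/2)) = 17/10 m/s
check:
T_s = v_R/a_R = (17/10)/1 = 1.7000 s
reaction-phase robot travel = 1.7000·0.1000 = 0.1700 m
robot under decel: 1.7000²/(2·1.0000) = 1.4450 m
human over T_r+T_s: 1.0000·(0.1000+1.7000) = 1.8000 m
C+Z_d+Z_r = 0.0200+0.0000+0.0500 = 0.0700 m
sum ≈ 0.1700+1.4450+1.8000+0.0700 ≈ 3.4850 m = S ✓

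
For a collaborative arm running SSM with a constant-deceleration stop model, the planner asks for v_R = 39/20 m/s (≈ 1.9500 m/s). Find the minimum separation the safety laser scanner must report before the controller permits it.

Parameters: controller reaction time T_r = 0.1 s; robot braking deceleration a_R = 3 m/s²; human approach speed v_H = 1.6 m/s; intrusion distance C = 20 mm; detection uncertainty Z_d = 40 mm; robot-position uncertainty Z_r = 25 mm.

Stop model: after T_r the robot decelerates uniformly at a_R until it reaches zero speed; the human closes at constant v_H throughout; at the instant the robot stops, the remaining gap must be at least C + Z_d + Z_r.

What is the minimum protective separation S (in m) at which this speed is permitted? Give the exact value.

T_s = v_R/a_R = (39/20)/3 = 0.6500 s
robot in T_r: 1.9500·0.1000 = 0.1950 m
robot covers 1.9500·0.6500 − ½·3.0000·0.6500² = 0.6338 m while stopping
human over T_r+T_s: 1.6000·(0.1000+0.6500) = 1.2000 m
residual clearance needed = 0.0200+0.0400+0.0250 = 0.0850 m
S_min ≈ 0.1950+0.6338+1.2000+0.0850  ⇒  S_min = 1691/800 m

S_min = 1691/800 m = 2.1138 m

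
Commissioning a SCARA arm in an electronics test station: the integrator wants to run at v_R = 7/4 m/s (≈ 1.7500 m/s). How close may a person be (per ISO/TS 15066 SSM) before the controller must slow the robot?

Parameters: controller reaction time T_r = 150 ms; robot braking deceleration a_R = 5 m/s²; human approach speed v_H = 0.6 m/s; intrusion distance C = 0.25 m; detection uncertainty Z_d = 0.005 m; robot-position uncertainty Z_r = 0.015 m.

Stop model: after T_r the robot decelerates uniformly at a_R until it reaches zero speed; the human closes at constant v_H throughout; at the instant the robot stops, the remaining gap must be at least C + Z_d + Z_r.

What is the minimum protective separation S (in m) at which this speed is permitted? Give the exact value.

S_min = 911/800 m = 1.1387 m

braking lasts T_s = (7/4)/5 = 0.3500 s
reaction-phase robot travel = 1.7500·0.1500 = 0.2625 m
robot under decel: 1.7500²/(2·5.0000) = 0.3063 m
person approaches 0.6000·(0.1500+0.3500) = 0.3000 m
margins: 0.2500+0.0050+0.0150 = 0.2700 m
S_min ≈ 0.2625+0.3063+0.3000+0.2700  ⇒  S_min = 911/800 m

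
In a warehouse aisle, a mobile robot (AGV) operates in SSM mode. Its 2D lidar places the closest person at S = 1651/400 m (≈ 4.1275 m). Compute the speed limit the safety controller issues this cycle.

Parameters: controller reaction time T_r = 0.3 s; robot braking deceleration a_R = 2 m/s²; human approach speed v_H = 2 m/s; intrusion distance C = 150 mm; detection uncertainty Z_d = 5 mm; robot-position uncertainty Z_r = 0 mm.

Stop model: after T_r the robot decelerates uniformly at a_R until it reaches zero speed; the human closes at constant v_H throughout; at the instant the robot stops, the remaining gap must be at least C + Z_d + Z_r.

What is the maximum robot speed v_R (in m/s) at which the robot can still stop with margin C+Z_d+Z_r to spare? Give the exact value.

collect terms ⇒ (1/4)·v_R² + (13/10)·v_R + (-1349/400) = 0
  disc = (13/10)² − 4·(1/4)·(-1349/400) = 81/16 ; √disc = 9/4
  v_R = (−(13/10) + 9/4) / (2·(1/4)) = 19/10 m/s
check:
braking lasts T_s = (19/10)/2 = 0.9500 s
robot in T_r: 1.9000·0.3000 = 0.5700 m
robot covers 1.9000·0.9500 − ½·2.0000·0.9500² = 0.9025 m while stopping
person approaches 2.0000·(0.3000+0.9500) = 2.5000 m
C+Z_d+Z_r = 0.1500+0.0050+0.0000 = 0.1550 m
sum ≈ 0.5700+0.9025+2.5000+0.1550 ≈ 4.1275 m = S ✓

v_R_max = 19/10 m/s = 1.9000 m/s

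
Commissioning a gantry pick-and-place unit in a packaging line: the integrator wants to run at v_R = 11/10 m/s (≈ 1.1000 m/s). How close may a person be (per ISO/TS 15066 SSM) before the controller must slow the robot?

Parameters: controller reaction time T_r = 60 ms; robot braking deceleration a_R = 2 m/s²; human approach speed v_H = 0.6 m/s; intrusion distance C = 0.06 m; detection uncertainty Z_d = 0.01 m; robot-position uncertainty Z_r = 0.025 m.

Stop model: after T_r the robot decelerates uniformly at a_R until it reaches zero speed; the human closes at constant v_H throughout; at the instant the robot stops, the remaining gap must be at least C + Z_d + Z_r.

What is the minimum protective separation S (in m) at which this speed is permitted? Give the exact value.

S_min = 1659/2000 m = 0.8295 m

braking lasts T_s = (11/10)/2 = 0.5500 s
robot covers v_R·T_r = 1.1000·0.0600 = 0.0660 m before braking
robot covers 1.1000·0.5500 − ½·2.0000·0.5500² = 0.3025 m while stopping
person approaches 0.6000·(0.0600+0.5500) = 0.3660 m
residual clearance needed = 0.0600+0.0100+0.0250 = 0.0950 m
S_min ≈ 0.0660+0.3025+0.3660+0.0950  ⇒  S_min = 1659/2000 m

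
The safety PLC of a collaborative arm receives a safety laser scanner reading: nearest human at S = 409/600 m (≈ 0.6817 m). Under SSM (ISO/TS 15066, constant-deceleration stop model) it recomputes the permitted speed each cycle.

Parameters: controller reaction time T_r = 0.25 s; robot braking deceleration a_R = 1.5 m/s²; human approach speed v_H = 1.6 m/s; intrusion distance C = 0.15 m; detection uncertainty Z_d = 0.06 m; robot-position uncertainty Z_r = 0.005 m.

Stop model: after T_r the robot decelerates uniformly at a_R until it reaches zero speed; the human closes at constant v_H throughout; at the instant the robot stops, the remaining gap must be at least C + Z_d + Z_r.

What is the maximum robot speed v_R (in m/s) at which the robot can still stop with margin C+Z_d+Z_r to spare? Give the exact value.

at the boundary: (1/3)·v² + (79/60)·v + (-1/15) = 0
  disc = (79/60)² − 4·(1/3)·(-1/15) = 729/400 ; √disc = 27/20
  v_R = (−(79/60) + 27/20) / (2·(1/3)) = 1/20 m/s
check:
braking lasts T_s = (1/20)/(3/2) = 0.0333 s
robot in T_r: 0.0500·0.2500 = 0.0125 m
robot covers 0.0500·0.0333 − ½·1.5000·0.0333² = 0.0008 m while stopping
human closes 1.6000·0.2833 = 0.4533 m
C+Z_d+Z_r = 0.1500+0.0600+0.0050 = 0.2150 m
sum ≈ 0.0125+0.0008+0.4533+0.2150 ≈ 0.6817 m = S ✓

v_R_max = 1/20 m/s = 0.0500 m/s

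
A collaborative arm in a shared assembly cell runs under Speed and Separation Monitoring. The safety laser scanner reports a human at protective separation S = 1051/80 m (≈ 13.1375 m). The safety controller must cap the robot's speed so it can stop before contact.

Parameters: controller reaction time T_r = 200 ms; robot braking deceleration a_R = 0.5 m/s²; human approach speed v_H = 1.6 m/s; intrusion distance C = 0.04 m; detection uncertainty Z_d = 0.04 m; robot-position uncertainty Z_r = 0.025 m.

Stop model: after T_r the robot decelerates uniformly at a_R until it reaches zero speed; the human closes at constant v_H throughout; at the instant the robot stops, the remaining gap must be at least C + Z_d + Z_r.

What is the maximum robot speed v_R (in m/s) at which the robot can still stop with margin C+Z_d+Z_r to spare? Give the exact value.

v_R_max = 9/4 m/s = 2.2500 m/s

collect terms ⇒ (1)·v_R² + (17/5)·v_R + (-1017/80) = 0
  disc = (17/5)² − 4·(1)·(-1017/80) = 6241/100 ; √disc = 79/10
  v_R = (−(17/5) + 79/10) / (2·(1)) = 9/4 m/s
check:
T_s = v_R/a_R = (9/4)/(1/2) = 4.5000 s
robot in T_r: 2.2500·0.2000 = 0.4500 m
robot under decel: 2.2500²/(2·0.5000) = 5.0625 m
human closes 1.6000·4.7000 = 7.5200 m
residual clearance needed = 0.0400+0.0400+0.0250 = 0.1050 m
sum ≈ 0.4500+5.0625+7.5200+0.1050 ≈ 13.1375 m = S ✓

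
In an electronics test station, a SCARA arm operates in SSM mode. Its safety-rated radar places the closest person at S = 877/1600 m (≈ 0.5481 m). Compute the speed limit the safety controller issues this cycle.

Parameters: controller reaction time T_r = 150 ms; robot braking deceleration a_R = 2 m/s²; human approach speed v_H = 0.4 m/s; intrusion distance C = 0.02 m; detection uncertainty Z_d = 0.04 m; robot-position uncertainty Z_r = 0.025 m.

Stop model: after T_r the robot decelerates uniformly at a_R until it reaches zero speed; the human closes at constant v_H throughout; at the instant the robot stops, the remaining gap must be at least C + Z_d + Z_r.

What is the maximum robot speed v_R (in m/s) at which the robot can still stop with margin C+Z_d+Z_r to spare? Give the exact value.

quadratic (1/4)·v² + (7/20)·v + (-129/320) = 0
  disc = (7/20)² − 4·(1/4)·(-129/320) = 841/1600 ; √disc = 29/40
  v_R = (−(7/20) + 29/40) / (2·(1/4)) = 3/4 m/s
check:
stop time T_s = (3/4)/2 = 0.3750 s
robot in T_r: 0.7500·0.1500 = 0.1125 m
robot under decel: 0.7500²/(2·2.0000) = 0.1406 m
person approaches 0.4000·(0.1500+0.3750) = 0.2100 m
C+Z_d+Z_r = 0.0200+0.0400+0.0250 = 0.0850 m
sum ≈ 0.1125+0.1406+0.2100+0.0850 ≈ 0.5481 m = S ✓

v_R_max = 3/4 m/s = 0.7500 m/s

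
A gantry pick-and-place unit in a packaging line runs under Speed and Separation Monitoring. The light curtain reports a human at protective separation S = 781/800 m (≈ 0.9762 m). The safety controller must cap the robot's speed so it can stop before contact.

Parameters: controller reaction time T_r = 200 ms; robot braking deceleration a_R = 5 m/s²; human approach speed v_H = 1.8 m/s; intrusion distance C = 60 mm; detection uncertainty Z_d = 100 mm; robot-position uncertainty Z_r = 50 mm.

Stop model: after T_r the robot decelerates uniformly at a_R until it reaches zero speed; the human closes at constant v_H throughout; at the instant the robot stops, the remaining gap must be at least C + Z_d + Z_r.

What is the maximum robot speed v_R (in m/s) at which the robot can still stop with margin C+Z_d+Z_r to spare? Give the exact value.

v_R_max = 13/20 m/s = 0.6500 m/s

collect terms ⇒ (1/10)·v_R² + (14/25)·v_R + (-13/32) = 0
  disc = (14/25)² − 4·(1/10)·(-13/32) = 4761/10000 ; √disc = 69/100
  v_R = (−(14/25) + 69/100) / (2·(1/10)) = 13/20 m/s
check:
stop time T_s = (13/20)/5 = 0.1300 s
robot covers v_R·T_r = 0.6500·0.2000 = 0.1300 m before braking
robot under decel: 0.6500²/(2·5.0000) = 0.0423 m
person approaches 1.8000·(0.2000+0.1300) = 0.5940 m
residual clearance needed = 0.0600+0.1000+0.0500 = 0.2100 m
sum ≈ 0.1300+0.0423+0.5940+0.2100 ≈ 0.9762 m = S ✓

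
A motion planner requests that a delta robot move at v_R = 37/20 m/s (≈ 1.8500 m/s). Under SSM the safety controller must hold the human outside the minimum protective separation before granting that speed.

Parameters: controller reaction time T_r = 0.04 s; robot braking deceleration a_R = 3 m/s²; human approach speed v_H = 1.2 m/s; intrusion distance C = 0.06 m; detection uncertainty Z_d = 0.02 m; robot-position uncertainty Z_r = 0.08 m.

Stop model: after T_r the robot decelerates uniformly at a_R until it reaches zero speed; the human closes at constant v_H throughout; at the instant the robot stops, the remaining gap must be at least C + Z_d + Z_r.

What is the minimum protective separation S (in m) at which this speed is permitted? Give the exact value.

S_min = 19109/12000 m = 1.5924 m

braking lasts T_s = (37/20)/3 = 0.6167 s
robot in T_r: 1.8500·0.0400 = 0.0740 m
robot covers 1.8500·0.6167 − ½·3.0000·0.6167² = 0.5704 m while stopping
person approaches 1.2000·(0.0400+0.6167) = 0.7880 m
margins: 0.0600+0.0200+0.0800 = 0.1600 m
S_min ≈ 0.0740+0.5704+0.7880+0.1600  ⇒  S_min = 19109/12000 m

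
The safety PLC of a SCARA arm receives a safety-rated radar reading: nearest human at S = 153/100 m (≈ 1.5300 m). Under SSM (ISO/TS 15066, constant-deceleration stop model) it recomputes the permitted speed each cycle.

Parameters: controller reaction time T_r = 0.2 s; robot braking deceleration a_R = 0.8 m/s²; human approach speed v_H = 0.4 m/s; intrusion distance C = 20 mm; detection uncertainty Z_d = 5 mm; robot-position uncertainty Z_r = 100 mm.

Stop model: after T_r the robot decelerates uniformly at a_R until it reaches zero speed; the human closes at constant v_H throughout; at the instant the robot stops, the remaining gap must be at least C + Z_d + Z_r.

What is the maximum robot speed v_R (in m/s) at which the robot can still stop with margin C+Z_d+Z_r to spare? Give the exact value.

collect terms ⇒ (5/8)·v_R² + (7/10)·v_R + (-53/40) = 0
  disc = (7/10)² − 4·(5/8)·(-53/40) = 1521/400 ; √disc = 39/20
  v_R = (−(7/10) + 39/20) / (2·(5/8)) = 1 m/s
check:
braking lasts T_s = 1/(4/5) = 1.2500 s
reaction-phase robot travel = 1.0000·0.2000 = 0.2000 m
robot covers 1.0000·1.2500 − ½·0.8000·1.2500² = 0.6250 m while stopping
human closes 0.4000·1.4500 = 0.5800 m
C+Z_d+Z_r = 0.0200+0.0050+0.1000 = 0.1250 m
sum ≈ 0.2000+0.6250+0.5800+0.1250 ≈ 1.5300 m = S ✓

v_R_max = 1 m/s = 1.0000 m/s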